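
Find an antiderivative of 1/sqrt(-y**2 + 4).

asin(y/2) + C

Substitute y = 2·sin(θ), so dy = 2·cos(θ) dθ and the radical becomes sqrt(-y**2 + 4) = 2·cos(θ) by the Pythagorean identity.
Integrate the resulting trig expression in θ, then back-substitute θ = asin(y/2), sin(θ) = y/2, cos(θ) = sqrt(-y**2 + 4)/2 (absorbing any constant into C).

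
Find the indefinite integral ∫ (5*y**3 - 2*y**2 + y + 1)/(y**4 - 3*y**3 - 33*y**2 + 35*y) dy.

Factor the denominator: y*(y - 7)*(y - 1)*(y + 5).
Partial-fraction decomposition: 679/(360*(y + 5)) - 5/(36*(y - 1)) + 1625/(504*(y - 7)) + 1/(35*y).
Integrate each term: A/(y−a) contributes A·log|y−a|.

log(y)/35 + 1625*log(y - 7)/504 - 5*log(y - 1)/36 + 679*log(y + 5)/360 + C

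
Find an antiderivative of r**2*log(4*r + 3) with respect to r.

Use integration by parts with u = log(4*r + 3), dv = r**2 dr.
Then du = 4/(4*r + 3) dr and v = r**3/3.

r**3*log(4*r + 3)/3 - r**3/9 + r**2/8 - 3*r/16 + 9*log(4*r + 3)/64 + C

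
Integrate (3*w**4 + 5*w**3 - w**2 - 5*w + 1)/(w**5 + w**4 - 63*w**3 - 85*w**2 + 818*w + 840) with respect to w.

Factor the denominator: (w - 7)*(w - 4)*(w + 1)*(w + 5)*(w + 6).
Partial-fraction decomposition: 2803/(650*(w + 6)) - 139/(48*(w + 5)) + 3/(800*(w + 1)) - 39/(50*(w - 4)) + 2945/(1248*(w - 7)).
Integrate each term: A/(w−a) contributes A·log|w−a|.

2945*log(w - 7)/1248 - 39*log(w - 4)/50 + 3*log(w + 1)/800 - 139*log(w + 5)/48 + 2803*log(w + 6)/650 + C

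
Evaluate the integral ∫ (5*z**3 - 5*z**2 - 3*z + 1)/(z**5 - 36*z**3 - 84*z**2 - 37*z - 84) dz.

Factor the denominator: (z - 7)*(z + 3)*(z + 4)*(z**2 + 1).
Partial-fraction decomposition: (9*z - 2)/(85*(z**2 + 1)) - 387/(187*(z + 4)) + 17/(10*(z + 3)) + 29/(110*(z - 7)).
Integrate each term; A/(z−a) gives A·log|z−a|; the (Bz+D)/(z²+p²) term gives a log and an atan.

29*log(z - 7)/110 + 17*log(z + 3)/10 - 387*log(z + 4)/187 + 9*log(z**2 + 1)/170 - 2*atan(z)/85 + C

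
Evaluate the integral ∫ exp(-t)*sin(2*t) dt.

Let I denote the integral. Integrate by parts with u = sin(2*t), dv = exp(-t) dt, so v = -exp(-t): I = -exp(-t)*sin(2*t) + 2·∫ exp(-t)*cos(2*t) dt.
Apply parts again with u = cos(2*t), dv = exp(-t) dt: ∫ exp(-t)*cos(2*t) dt = -exp(-t)*cos(2*t) − 2·I. Substituting back brings back I: I = -exp(-t)*sin(2*t) - 2*exp(-t)*cos(2*t) − 4·I.
Solving for I: (1 + 4)·I equals the remaining terms, so I = (1/5)·(-exp(-t)*sin(2*t) - 2*exp(-t)*cos(2*t)).

-exp(-t)*sin(2*t)/5 - 2*exp(-t)*cos(2*t)/5 + C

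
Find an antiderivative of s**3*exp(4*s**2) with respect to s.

Let u = s², du = 2s ds; rewrite as (1/2)∫ u^1·exp(4u) du.
Now integrate by parts 1 time.

(4*s**2 - 1)*exp(4*s**2)/32 + C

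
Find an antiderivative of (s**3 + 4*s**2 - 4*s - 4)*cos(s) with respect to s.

s**3*sin(s) + 4*s**2*sin(s) + 3*s**2*cos(s) - 10*s*sin(s) + 8*s*cos(s) - 12*sin(s) - 10*cos(s) + C

Use integration by parts with u = s**3 + 4*s**2 - 4*s - 4, dv = cos(s) ds, so v = sin(s).
Apply parts 3 times (tabular method): alternate signs, differentiate u down to 0, integrate dv up.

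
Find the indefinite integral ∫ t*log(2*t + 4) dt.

Use integration by parts with u = log(2*t + 4), dv = t dt.
Then du = 2/(2*t + 4) dt and v = t**2/2.

t**2*log(2*t + 4)/2 - t**2/4 + t - 2*log(t + 2) + C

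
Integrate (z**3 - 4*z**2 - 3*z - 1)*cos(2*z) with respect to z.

Use integration by parts with u = z**3 - 4*z**2 - 3*z - 1, dv = cos(2*z) dz, so v = sin(2*z)/2.
Apply parts 3 times (tabular method): alternate signs, differentiate u down to 0, integrate dv up.

z**3*sin(2*z)/2 - 2*z**2*sin(2*z) + 3*z**2*cos(2*z)/4 - 9*z*sin(2*z)/4 - 2*z*cos(2*z) + sin(2*z)/2 - 9*cos(2*z)/8 + C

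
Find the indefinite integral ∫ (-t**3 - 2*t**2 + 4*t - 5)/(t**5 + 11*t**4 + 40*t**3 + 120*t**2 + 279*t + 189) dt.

Factor the denominator: (t + 1)*(t + 3)*(t + 7)*(t**2 + 9).
Partial-fraction decomposition: -13*(5*t - 6)/(522*(t**2 + 9)) + 53/(348*(t + 7)) + 1/(18*(t + 3)) - 1/(12*(t + 1)).
Integrate each term; A/(t−a) gives A·log|t−a|; the (Bt+D)/(t²+p²) term gives a log and an atan.

-log(t + 1)/12 + log(t + 3)/18 + 53*log(t + 7)/348 - 65*log(t**2 + 9)/1044 + 13*atan(t/3)/261 + C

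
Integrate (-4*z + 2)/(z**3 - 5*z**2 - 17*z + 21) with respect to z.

Factor the denominator: (z - 7)*(z - 1)*(z + 3).
Partial-fraction decomposition: 7/(20*(z + 3)) + 1/(12*(z - 1)) - 13/(30*(z - 7)).
Integrate each term: A/(z−a) contributes A·log|z−a|.

-13*log(z - 7)/30 + log(z - 1)/12 + 7*log(z + 3)/20 + C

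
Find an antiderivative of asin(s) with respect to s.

s*asin(s) + sqrt(-s**2 + 1) + C

Use integration by parts with u = arcsin(s), dv = ds.
Then du = 1/sqrt(-s**2 + 1) ds.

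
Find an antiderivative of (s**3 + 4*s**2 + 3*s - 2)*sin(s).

-s**3*cos(s) + 3*s**2*sin(s) - 4*s**2*cos(s) + 8*s*sin(s) + 3*s*cos(s) - 3*sin(s) + 10*cos(s) + C

Use integration by parts with u = s**3 + 4*s**2 + 3*s - 2, dv = sin(s) ds, so v = -cos(s).
Apply parts 3 times (tabular method): alternate signs, differentiate u down to 0, integrate dv up.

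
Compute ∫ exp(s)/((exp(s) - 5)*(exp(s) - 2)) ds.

Let u = e^s, du = e^s ds.
The integral becomes ∫ du/((u-5)(u-2)); decompose into partial fractions.

log(exp(s) - 5)/3 - log(exp(s) - 2)/3 + C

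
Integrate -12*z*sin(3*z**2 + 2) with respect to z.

Let u = 3*z**2 + 2, so du = (6*z) dz.
Rewriting, the integral becomes -2·∫ sin(u) du = -2·-cos(u).
Substituting back, u = 3*z**2 + 2.

2*cos(3*z**2 + 2) + C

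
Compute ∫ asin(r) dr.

r*asin(r) + sqrt(-r**2 + 1) + C

Use integration by parts with u = arcsin(r), dv = dr.
Then du = 1/sqrt(-r**2 + 1) dr.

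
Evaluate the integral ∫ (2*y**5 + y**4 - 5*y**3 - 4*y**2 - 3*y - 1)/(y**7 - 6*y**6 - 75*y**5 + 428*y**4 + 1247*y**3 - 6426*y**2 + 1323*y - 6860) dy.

-1669733*log(y - 7)/26460000 + 1907*log(y - 4)/15147 + 2543*log(y + 5)/33696 - 14837*log(y + 7)/107800 - 87*log(y**2 + 1)/276250 - 59*atan(y)/138125 - 17041/(12600*y - 88200) + C

Factor the denominator: (y - 7)**2*(y - 4)*(y + 5)*(y + 7)*(y**2 + 1).
Partial-fraction decomposition: -(87*y + 59)/(138125*(y**2 + 1)) - 14837/(107800*(y + 7)) + 2543/(33696*(y + 5)) + 1907/(15147*(y - 4)) - 1669733/(26460000*(y - 7)) + 17041/(12600*(y - 7)**2).
Integrate each term; A/(y−a) gives A·log|y−a|; the (By+D)/(y²+p²) term gives a log and an atan.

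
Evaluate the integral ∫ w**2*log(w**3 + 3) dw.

Let u = w**3 + 3, so du = (3*w**2) dw.
The integral becomes (1/3)·∫ log(u) du; integrate by parts with u′=log(u), dv′=du.

w**3*log(w**3 + 3)/3 - w**3/3 + log(w**3 + 3) + C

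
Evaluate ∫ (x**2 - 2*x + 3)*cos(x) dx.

Use integration by parts with u = x**2 - 2*x + 3, dv = cos(x) dx, so v = sin(x).
Apply parts 2 times (tabular method): alternate signs, differentiate u down to 0, integrate dv up.

x**2*sin(x) - 2*x*sin(x) + 2*x*cos(x) + sin(x) - 2*cos(x) + C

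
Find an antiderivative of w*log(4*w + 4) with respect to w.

w**2*log(4*w + 4)/2 - w**2/4 + w/2 - log(w + 1)/2 + C

Use integration by parts with u = log(4*w + 4), dv = w dw.
Then du = 4/(4*w + 4) dw and v = w**2/2.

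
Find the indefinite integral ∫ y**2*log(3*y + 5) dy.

Use integration by parts with u = log(3*y + 5), dv = y**2 dy.
Then du = 3/(3*y + 5) dy and v = y**3/3.

y**3*log(3*y + 5)/3 - y**3/9 + 5*y**2/18 - 25*y/27 + 125*log(3*y + 5)/81 + C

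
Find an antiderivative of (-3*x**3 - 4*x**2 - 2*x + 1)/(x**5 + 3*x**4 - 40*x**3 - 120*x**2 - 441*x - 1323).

-619*log(x - 7)/4060 - 13*log(x + 3)/180 + 53*log(x + 7)/203 - 19*log(x**2 + 9)/1044 - 28*atan(x/3)/261 + C

Factor the denominator: (x - 7)*(x + 3)*(x + 7)*(x**2 + 9).
Partial-fraction decomposition: -(19*x + 168)/(522*(x**2 + 9)) + 53/(203*(x + 7)) - 13/(180*(x + 3)) - 619/(4060*(x - 7)).
Integrate each term; A/(x−a) gives A·log|x−a|; the (Bx+D)/(x²+p²) term gives a log and an atan.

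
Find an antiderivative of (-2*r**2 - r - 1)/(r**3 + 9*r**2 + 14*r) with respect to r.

Factor the denominator: r*(r + 2)*(r + 7).
Partial-fraction decomposition: -92/(35*(r + 7)) + 7/(10*(r + 2)) - 1/(14*r).
Integrate each term: A/(r−a) contributes A·log|r−a|.

-log(r)/14 + 7*log(r + 2)/10 - 92*log(r + 7)/35 + C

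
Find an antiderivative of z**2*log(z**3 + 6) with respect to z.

Let u = z**3 + 6, so du = (3*z**2) dz.
The integral becomes (1/3)·∫ log(u) du; integrate by parts with u′=log(u), dv′=du.

z**3*log(z**3 + 6)/3 - z**3/3 + 2*log(z**3 + 6) + C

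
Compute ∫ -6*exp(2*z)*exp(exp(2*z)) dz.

-3*exp(exp(2*z)) + C

Let u = exp(2*z), so du = (2*exp(2*z)) dz.
Rewriting, the integral becomes -3·∫ e^u du = -3·e^u.
Substituting back, u = exp(2*z).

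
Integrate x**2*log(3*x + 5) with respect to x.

Use integration by parts with u = log(3*x + 5), dv = x**2 dx.
Then du = 3/(3*x + 5) dx and v = x**3/3.

x**3*log(3*x + 5)/3 - x**3/9 + 5*x**2/18 - 25*x/27 + 125*log(3*x + 5)/81 + C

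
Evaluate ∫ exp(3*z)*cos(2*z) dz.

Let I denote the integral. Integrate by parts with u = cos(2*z), dv = exp(3*z) dz, so v = exp(3*z)/3: I = exp(3*z)*cos(2*z)/3 + (2/3)·∫ exp(3*z)*sin(2*z) dz.
Apply parts again with u = sin(2*z), dv = exp(3*z) dz: ∫ exp(3*z)*sin(2*z) dz = exp(3*z)*sin(2*z)/3 − (2/3)·I. Substituting back brings back I: I = 2*exp(3*z)*sin(2*z)/9 + exp(3*z)*cos(2*z)/3 − (4/9)·I.
Solving for I: (1 + 4/9)·I equals the remaining terms, so I = (9/13)·(2*exp(3*z)*sin(2*z)/9 + exp(3*z)*cos(2*z)/3).

2*exp(3*z)*sin(2*z)/13 + 3*exp(3*z)*cos(2*z)/13 + C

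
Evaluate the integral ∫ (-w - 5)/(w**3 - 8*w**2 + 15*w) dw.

Factor the denominator: w*(w - 5)*(w - 3).
Partial-fraction decomposition: 4/(3*(w - 3)) - 1/(w - 5) - 1/(3*w).
Integrate each term: A/(w−a) contributes A·log|w−a|.

-log(w)/3 - log(w - 5) + 4*log(w - 3)/3 + C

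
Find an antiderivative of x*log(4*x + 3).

x**2*log(4*x + 3)/2 - x**2/4 + 3*x/8 - 9*log(4*x + 3)/32 + C

Use integration by parts with u = log(4*x + 3), dv = x dx.
Then du = 4/(4*x + 3) dx and v = x**2/2.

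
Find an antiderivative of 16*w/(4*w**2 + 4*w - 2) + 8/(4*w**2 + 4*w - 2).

Let u = 4*w**2 + 4*w - 2, so du = (8*w + 4) dw.
Rewriting, the integral becomes 2·∫ 1/u du = 2·log(u).
Substituting back, u = 4*w**2 + 4*w - 2.

2*log(4*w**2 + 4*w - 2) + C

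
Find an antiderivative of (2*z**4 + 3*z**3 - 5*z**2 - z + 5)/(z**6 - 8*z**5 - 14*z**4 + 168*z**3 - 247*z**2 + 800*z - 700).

349*log(z - 7)/477 - 75*log(z - 5)/116 + log(z - 1)/180 - 19*log(z + 5)/522 - 417*log(z**2 + 4)/15370 - 587*atan(z/2)/15370 + C

Factor the denominator: (z - 7)*(z - 5)*(z - 1)*(z + 5)*(z**2 + 4).
Partial-fraction decomposition: -(417*z + 587)/(7685*(z**2 + 4)) - 19/(522*(z + 5)) + 1/(180*(z - 1)) - 75/(116*(z - 5)) + 349/(477*(z - 7)).
Integrate each term; A/(z−a) gives A·log|z−a|; the (Bz+D)/(z²+p²) term gives a log and an atan.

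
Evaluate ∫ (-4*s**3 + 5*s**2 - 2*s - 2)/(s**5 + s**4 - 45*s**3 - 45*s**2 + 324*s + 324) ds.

Factor the denominator: (s - 6)*(s - 3)*(s + 1)*(s + 3)*(s + 6).
Partial-fraction decomposition: 527/(810*(s + 6)) - 157/(324*(s + 3)) + 9/(280*(s + 1)) + 71/(648*(s - 3)) - 349/(1134*(s - 6)).
Integrate each term: A/(s−a) contributes A·log|s−a|.

-349*log(s - 6)/1134 + 71*log(s - 3)/648 + 9*log(s + 1)/280 - 157*log(s + 3)/324 + 527*log(s + 6)/810 + C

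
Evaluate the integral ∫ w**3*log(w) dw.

Use integration by parts with u = log(w), dv = w**3 dw.
Then du = 1/w dw and v = w**4/4.

w**4*log(w)/4 - w**4/16 + C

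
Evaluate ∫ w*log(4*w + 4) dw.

Use integration by parts with u = log(4*w + 4), dv = w dw.
Then du = 4/(4*w + 4) dw and v = w**2/2.

w**2*log(4*w + 4)/2 - w**2/4 + w/2 - log(w + 1)/2 + C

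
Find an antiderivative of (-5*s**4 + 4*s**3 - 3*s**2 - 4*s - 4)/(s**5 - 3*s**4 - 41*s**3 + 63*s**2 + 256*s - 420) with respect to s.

Factor the denominator: (s - 7)*(s - 2)**2*(s + 3)*(s + 5).
Partial-fraction decomposition: -307/(98*(s + 5)) + 133/(125*(s + 3)) + 824/(1225*(s - 2)) + 72/(175*(s - 2)**2) - 901/(250*(s - 7)).
Integrate each term; A/(s−a) gives A·log|s−a|; A/(s−a)² gives −A/(s−a).

-901*log(s - 7)/250 + 824*log(s - 2)/1225 + 133*log(s + 3)/125 - 307*log(s + 5)/98 - 72/(175*s - 350) + C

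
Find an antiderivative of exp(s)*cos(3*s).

3*exp(s)*sin(3*s)/10 + exp(s)*cos(3*s)/10 + C

Let I denote the integral. Integrate by parts with u = cos(3*s), dv = exp(s) ds, so v = exp(s): I = exp(s)*cos(3*s) + 3·∫ exp(s)*sin(3*s) ds.
Apply parts again with u = sin(3*s), dv = exp(s) ds: ∫ exp(s)*sin(3*s) ds = exp(s)*sin(3*s) − 3·I. Substituting back brings back I: I = 3*exp(s)*sin(3*s) + exp(s)*cos(3*s) − 9·I.
Solving for I: (1 + 9)·I equals the remaining terms, so I = (1/10)·(3*exp(s)*sin(3*s) + exp(s)*cos(3*s)).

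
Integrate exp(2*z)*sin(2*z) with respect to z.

Let I denote the integral. Integrate by parts with u = sin(2*z), dv = exp(2*z) dz, so v = exp(2*z)/2: I = exp(2*z)*sin(2*z)/2 − ∫ exp(2*z)*cos(2*z) dz.
Apply parts again with u = cos(2*z), dv = exp(2*z) dz: ∫ exp(2*z)*cos(2*z) dz = exp(2*z)*cos(2*z)/2 + I. Substituting back brings back I: I = exp(2*z)*sin(2*z)/2 - exp(2*z)*cos(2*z)/2 − I.
Solving for I: (1 + 1)·I equals the remaining terms, so I = (1/2)·(exp(2*z)*sin(2*z)/2 - exp(2*z)*cos(2*z)/2).

exp(2*z)*sin(2*z)/4 - exp(2*z)*cos(2*z)/4 + C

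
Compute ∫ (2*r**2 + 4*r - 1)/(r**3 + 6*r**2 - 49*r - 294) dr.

125*log(r - 7)/182 - 47*log(r + 6)/13 + 69*log(r + 7)/14 + C

Factor the denominator: (r - 7)*(r + 6)*(r + 7).
Partial-fraction decomposition: 69/(14*(r + 7)) - 47/(13*(r + 6)) + 125/(182*(r - 7)).
Integrate each term: A/(r−a) contributes A·log|r−a|.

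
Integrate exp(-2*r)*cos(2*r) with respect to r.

Let I denote the integral. Integrate by parts with u = cos(2*r), dv = exp(-2*r) dr, so v = -exp(-2*r)/2: I = -exp(-2*r)*cos(2*r)/2 − ∫ exp(-2*r)*sin(2*r) dr.
Apply parts again with u = sin(2*r), dv = exp(-2*r) dr: ∫ exp(-2*r)*sin(2*r) dr = -exp(-2*r)*sin(2*r)/2 + I. Substituting back brings back I: I = exp(-2*r)*sin(2*r)/2 - exp(-2*r)*cos(2*r)/2 − I.
Solving for I: (1 + 1)·I equals the remaining terms, so I = (1/2)·(exp(-2*r)*sin(2*r)/2 - exp(-2*r)*cos(2*r)/2).

exp(-2*r)*sin(2*r)/4 - exp(-2*r)*cos(2*r)/4 + C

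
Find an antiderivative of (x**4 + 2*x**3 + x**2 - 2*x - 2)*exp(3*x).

(27*x**4 + 18*x**3 + 9*x**2 - 60*x - 34)*exp(3*x)/81 + C

Use integration by parts with u = x**4 + 2*x**3 + x**2 - 2*x - 2, dv = exp(3*x) dx, so v = exp(3*x)/3.
Apply parts 4 times (tabular method): alternate signs, differentiate u down to 0, integrate dv up.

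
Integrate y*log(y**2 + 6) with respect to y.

y**2*log(y**2 + 6)/2 - y**2/2 + 3*log(y**2 + 6) + C

Let u = y**2 + 6, so du = (2*y) dy.
The integral becomes (1/2)·∫ log(u) du; integrate by parts with u′=log(u), dv′=du.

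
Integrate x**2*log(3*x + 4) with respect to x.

Use integration by parts with u = log(3*x + 4), dv = x**2 dx.
Then du = 3/(3*x + 4) dx and v = x**3/3.

x**3*log(3*x + 4)/3 - x**3/9 + 2*x**2/9 - 16*x/27 + 64*log(3*x + 4)/81 + C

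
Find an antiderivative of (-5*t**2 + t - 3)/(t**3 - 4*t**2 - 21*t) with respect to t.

log(t)/7 - 241*log(t - 7)/70 - 17*log(t + 3)/10 + C

Factor the denominator: t*(t - 7)*(t + 3).
Partial-fraction decomposition: -17/(10*(t + 3)) - 241/(70*(t - 7)) + 1/(7*t).
Integrate each term: A/(t−a) contributes A·log|t−a|.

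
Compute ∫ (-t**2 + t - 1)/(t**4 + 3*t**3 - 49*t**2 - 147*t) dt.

Factor the denominator: t*(t - 7)*(t + 3)*(t + 7).
Partial-fraction decomposition: 57/(392*(t + 7)) - 13/(120*(t + 3)) - 43/(980*(t - 7)) + 1/(147*t).
Integrate each term: A/(t−a) contributes A·log|t−a|.

log(t)/147 - 43*log(t - 7)/980 - 13*log(t + 3)/120 + 57*log(t + 7)/392 + C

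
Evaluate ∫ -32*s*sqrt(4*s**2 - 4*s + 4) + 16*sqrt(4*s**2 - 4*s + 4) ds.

-8*(4*s**2 - 4*s + 4)**(3/2)/3 + C

Let u = 4*s**2 - 4*s + 4, so du = (8*s - 4) ds.
Rewriting, the integral becomes -4·∫ √u du = -4·(2/3)u^(3/2).
Substituting back, u = 4*s**2 - 4*s + 4.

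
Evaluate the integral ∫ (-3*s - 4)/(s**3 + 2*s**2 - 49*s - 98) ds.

-25*log(s - 7)/126 - 2*log(s + 2)/45 + 17*log(s + 7)/70 + C

Factor the denominator: (s - 7)*(s + 2)*(s + 7).
Partial-fraction decomposition: 17/(70*(s + 7)) - 2/(45*(s + 2)) - 25/(126*(s - 7)).
Integrate each term: A/(s−a) contributes A·log|s−a|.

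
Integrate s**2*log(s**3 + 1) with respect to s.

Let u = s**3 + 1, so du = (3*s**2) ds.
The integral becomes (1/3)·∫ log(u) du; integrate by parts with u′=log(u), dv′=du.

s**3*log(s**3 + 1)/3 - s**3/3 + log(s**3 + 1)/3 + C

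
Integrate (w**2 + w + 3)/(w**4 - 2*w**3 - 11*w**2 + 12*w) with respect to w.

log(w)/4 + 23*log(w - 4)/84 - 5*log(w - 1)/12 - 3*log(w + 3)/28 + C

Factor the denominator: w*(w - 4)*(w - 1)*(w + 3).
Partial-fraction decomposition: -3/(28*(w + 3)) - 5/(12*(w - 1)) + 23/(84*(w - 4)) + 1/(4*w).
Integrate each term: A/(w−a) contributes A·log|w−a|.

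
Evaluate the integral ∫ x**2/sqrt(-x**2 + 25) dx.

Substitute x = 5·sin(θ), so dx = 5·cos(θ) dθ and the radical becomes sqrt(-x**2 + 25) = 5·cos(θ) by the Pythagorean identity.
Integrate the resulting trig expression in θ, then back-substitute θ = asin(x/5), sin(θ) = x/5, cos(θ) = sqrt(-x**2 + 25)/5 (absorbing any constant into C).

-x*sqrt(-x**2 + 25)/2 + 25*asin(x/5)/2 + C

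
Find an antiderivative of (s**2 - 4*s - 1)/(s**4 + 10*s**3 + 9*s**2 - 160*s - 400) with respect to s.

Factor the denominator: (s - 4)*(s + 4)*(s + 5)**2.
Partial-fraction decomposition: 314/(81*(s + 5)) + 44/(9*(s + 5)**2) - 31/(8*(s + 4)) - 1/(648*(s - 4)).
Integrate each term; A/(s−a) gives A·log|s−a|; A/(s−a)² gives −A/(s−a).

-log(s - 4)/648 - 31*log(s + 4)/8 + 314*log(s + 5)/81 - 44/(9*s + 45) + C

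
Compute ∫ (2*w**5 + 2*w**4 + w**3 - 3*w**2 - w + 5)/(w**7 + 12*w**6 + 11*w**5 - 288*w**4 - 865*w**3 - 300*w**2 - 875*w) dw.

Factor the denominator: w*(w - 5)*(w + 5)**2*(w + 7)*(w**2 + 1).
Partial-fraction decomposition: (17*w + 6)/(1690*(w**2 + 1)) - 2929/(1680*(w + 7)) + 28573/(16900*(w + 5)) - 519/(260*(w + 5)**2) + 151/(3120*(w - 5)) - 1/(175*w).
Integrate each term; A/(w−a) gives A·log|w−a|; the (Bw+D)/(w²+p²) term gives a log and an atan.

-log(w)/175 + 151*log(w - 5)/3120 + 28573*log(w + 5)/16900 - 2929*log(w + 7)/1680 + 17*log(w**2 + 1)/3380 + 3*atan(w)/845 + 519/(260*w + 1300) + C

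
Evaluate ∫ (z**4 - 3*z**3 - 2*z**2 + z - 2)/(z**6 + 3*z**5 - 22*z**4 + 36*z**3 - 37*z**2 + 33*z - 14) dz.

-16*log(z - 2)/45 + 59*log(z - 1)/128 - 3323*log(z + 7)/28800 + log(z**2 + 1)/200 + 13*atan(z)/100 - 5/(16*z - 16) + C

Factor the denominator: (z - 2)*(z - 1)**2*(z + 7)*(z**2 + 1).
Partial-fraction decomposition: (z + 13)/(100*(z**2 + 1)) - 3323/(28800*(z + 7)) + 59/(128*(z - 1)) + 5/(16*(z - 1)**2) - 16/(45*(z - 2)).
Integrate each term; A/(z−a) gives A·log|z−a|; the (Bz+D)/(z²+p²) term gives a log and an atan.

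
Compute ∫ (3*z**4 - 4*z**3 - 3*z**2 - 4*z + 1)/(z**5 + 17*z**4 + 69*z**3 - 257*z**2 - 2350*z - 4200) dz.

427*log(z - 5)/3960 - 331*log(z + 4)/18 + 2321*log(z + 5)/20 - 4669*log(z + 6)/22 + 2819*log(z + 7)/24 + C

Factor the denominator: (z - 5)*(z + 4)*(z + 5)*(z + 6)*(z + 7).
Partial-fraction decomposition: 2819/(24*(z + 7)) - 4669/(22*(z + 6)) + 2321/(20*(z + 5)) - 331/(18*(z + 4)) + 427/(3960*(z - 5)).
Integrate each term: A/(z−a) contributes A·log|z−a|.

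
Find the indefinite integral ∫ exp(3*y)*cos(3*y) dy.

Let I denote the integral. Integrate by parts with u = cos(3*y), dv = exp(3*y) dy, so v = exp(3*y)/3: I = exp(3*y)*cos(3*y)/3 + ∫ exp(3*y)*sin(3*y) dy.
Apply parts again with u = sin(3*y), dv = exp(3*y) dy: ∫ exp(3*y)*sin(3*y) dy = exp(3*y)*sin(3*y)/3 − I. Substituting back brings back I: I = exp(3*y)*sin(3*y)/3 + exp(3*y)*cos(3*y)/3 − I.
Solving for I: (1 + 1)·I equals the remaining terms, so I = (1/2)·(exp(3*y)*sin(3*y)/3 + exp(3*y)*cos(3*y)/3).

exp(3*y)*sin(3*y)/6 + exp(3*y)*cos(3*y)/6 + C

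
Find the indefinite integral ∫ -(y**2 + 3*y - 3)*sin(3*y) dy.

y**2*cos(3*y)/3 - 2*y*sin(3*y)/9 + y*cos(3*y) - sin(3*y)/3 - 29*cos(3*y)/27 + C

Use integration by parts with u = y**2 + 3*y - 3, dv = -sin(3*y) dy, so v = cos(3*y)/3.
Apply parts 2 times (tabular method): alternate signs, differentiate u down to 0, integrate dv up.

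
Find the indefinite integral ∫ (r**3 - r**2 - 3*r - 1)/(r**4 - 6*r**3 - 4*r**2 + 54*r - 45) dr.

Factor the denominator: (r - 5)*(r - 3)*(r - 1)*(r + 3).
Partial-fraction decomposition: 7/(48*(r + 3)) - 1/(8*(r - 1)) - 1/(3*(r - 3)) + 21/(16*(r - 5)).
Integrate each term: A/(r−a) contributes A·log|r−a|.

21*log(r - 5)/16 - log(r - 3)/3 - log(r - 1)/8 + 7*log(r + 3)/48 + C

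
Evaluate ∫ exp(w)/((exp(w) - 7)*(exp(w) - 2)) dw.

Let u = e^w, du = e^w dw.
The integral becomes ∫ du/((u-2)(u-7)); decompose into partial fractions.

log(exp(w) - 7)/5 - log(exp(w) - 2)/5 + C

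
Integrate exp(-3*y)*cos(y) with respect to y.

exp(-3*y)*sin(y)/10 - 3*exp(-3*y)*cos(y)/10 + C

Let I denote the integral. Integrate by parts with u = cos(y), dv = exp(-3*y) dy, so v = -exp(-3*y)/3: I = -exp(-3*y)*cos(y)/3 − (1/3)·∫ exp(-3*y)*sin(y) dy.
Apply parts again with u = sin(y), dv = exp(-3*y) dy: ∫ exp(-3*y)*sin(y) dy = -exp(-3*y)*sin(y)/3 + (1/3)·I. Substituting back brings back I: I = exp(-3*y)*sin(y)/9 - exp(-3*y)*cos(y)/3 − (1/9)·I.
Solving for I: (1 + 1/9)·I equals the remaining terms, so I = (9/10)·(exp(-3*y)*sin(y)/9 - exp(-3*y)*cos(y)/3).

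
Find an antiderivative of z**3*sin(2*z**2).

Let u = z², du = 2z dz; rewrite as (1/2)∫ u^1·sin(2u) du.
Now integrate by parts 1 time.

-z**2*cos(2*z**2)/4 + sin(2*z**2)/8 + C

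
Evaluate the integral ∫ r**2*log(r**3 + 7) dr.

r**3*log(r**3 + 7)/3 - r**3/3 + 7*log(r**3 + 7)/3 + C

Let u = r**3 + 7, so du = (3*r**2) dr.
The integral becomes (1/3)·∫ log(u) du; integrate by parts with u′=log(u), dv′=du.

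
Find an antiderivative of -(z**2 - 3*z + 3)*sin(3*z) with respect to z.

z**2*cos(3*z)/3 - 2*z*sin(3*z)/9 - z*cos(3*z) + sin(3*z)/3 + 25*cos(3*z)/27 + C

Use integration by parts with u = z**2 - 3*z + 3, dv = -sin(3*z) dz, so v = cos(3*z)/3.
Apply parts 2 times (tabular method): alternate signs, differentiate u down to 0, integrate dv up.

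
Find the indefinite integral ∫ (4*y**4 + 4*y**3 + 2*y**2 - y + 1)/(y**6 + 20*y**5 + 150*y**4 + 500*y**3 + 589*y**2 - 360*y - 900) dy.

5*log(y - 1)/1512 - 43*log(y + 2)/108 + 119*log(y + 3)/24 + 1721*log(y + 5)/36 - 4399*log(y + 6)/84 + 514/(9*y + 45) + C

Factor the denominator: (y - 1)*(y + 2)*(y + 3)*(y + 5)**2*(y + 6).
Partial-fraction decomposition: -4399/(84*(y + 6)) + 1721/(36*(y + 5)) - 514/(9*(y + 5)**2) + 119/(24*(y + 3)) - 43/(108*(y + 2)) + 5/(1512*(y - 1)).
Integrate each term; A/(y−a) gives A·log|y−a|; A/(y−a)² gives −A/(y−a).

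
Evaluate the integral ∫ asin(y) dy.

Use integration by parts with u = arcsin(y), dv = dy.
Then du = 1/sqrt(-y**2 + 1) dy.

y*asin(y) + sqrt(-y**2 + 1) + C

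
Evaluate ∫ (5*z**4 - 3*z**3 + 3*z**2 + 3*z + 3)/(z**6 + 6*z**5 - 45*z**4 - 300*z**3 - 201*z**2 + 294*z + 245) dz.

11147*log(z - 7)/64512 - 11*log(z - 1)/1152 - 713*log(z + 1)/9216 + 3563*log(z + 5)/2304 - 13163*log(z + 7)/8064 - 11/(384*z + 384) + C

Factor the denominator: (z - 7)*(z - 1)*(z + 1)**2*(z + 5)*(z + 7).
Partial-fraction decomposition: -13163/(8064*(z + 7)) + 3563/(2304*(z + 5)) - 713/(9216*(z + 1)) + 11/(384*(z + 1)**2) - 11/(1152*(z - 1)) + 11147/(64512*(z - 7)).
Integrate each term; A/(z−a) gives A·log|z−a|; A/(z−a)² gives −A/(z−a).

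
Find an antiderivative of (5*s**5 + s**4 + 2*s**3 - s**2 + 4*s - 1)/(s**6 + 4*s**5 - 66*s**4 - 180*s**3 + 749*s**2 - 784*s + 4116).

21775*log(s - 7)/10388 - 13*log(s - 3)/50 + 42802491*log(s + 7)/13764100 + 76*log(s**2 + 4)/2809 - 57*atan(s/2)/5618 + 41199/(3710*s + 25970) + C

Factor the denominator: (s - 7)*(s - 3)*(s + 7)**2*(s**2 + 4).
Partial-fraction decomposition: 19*(8*s - 3)/(2809*(s**2 + 4)) + 42802491/(13764100*(s + 7)) - 41199/(3710*(s + 7)**2) - 13/(50*(s - 3)) + 21775/(10388*(s - 7)).
Integrate each term; A/(s−a) gives A·log|s−a|; the (Bs+D)/(s²+p²) term gives a log and an atan.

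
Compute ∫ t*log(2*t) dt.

t**2*(log(t) + log(2))/2 - t**2/4 + C

Use integration by parts with u = log(2*t), dv = t dt.
Then du = 1/t dt and v = t**2/2.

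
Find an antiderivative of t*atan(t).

t**2*atan(t)/2 - t/2 + atan(t)/2 + C

Use integration by parts with u = arctan(t), dv = t dt.
Then du = 1/(t**2 + 1) dt.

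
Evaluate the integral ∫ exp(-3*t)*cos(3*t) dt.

exp(-3*t)*sin(3*t)/6 - exp(-3*t)*cos(3*t)/6 + C

Let I denote the integral. Integrate by parts with u = cos(3*t), dv = exp(-3*t) dt, so v = -exp(-3*t)/3: I = -exp(-3*t)*cos(3*t)/3 − ∫ exp(-3*t)*sin(3*t) dt.
Apply parts again with u = sin(3*t), dv = exp(-3*t) dt: ∫ exp(-3*t)*sin(3*t) dt = -exp(-3*t)*sin(3*t)/3 + I. Substituting back brings back I: I = exp(-3*t)*sin(3*t)/3 - exp(-3*t)*cos(3*t)/3 − I.
Solving for I: (1 + 1)·I equals the remaining terms, so I = (1/2)·(exp(-3*t)*sin(3*t)/3 - exp(-3*t)*cos(3*t)/3).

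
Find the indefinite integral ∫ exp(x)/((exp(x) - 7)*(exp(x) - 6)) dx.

log(exp(x) - 7) - log(exp(x) - 6) + C

Let u = e^x, du = e^x dx.
The integral becomes ∫ du/((u-6)(u-7)); decompose into partial fractions.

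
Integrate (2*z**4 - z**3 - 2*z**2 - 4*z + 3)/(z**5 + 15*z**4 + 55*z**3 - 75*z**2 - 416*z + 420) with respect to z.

Factor the denominator: (z - 2)*(z - 1)*(z + 5)*(z + 6)*(z + 7).
Partial-fraction decomposition: 2539/(72*(z + 7)) - 2763/(56*(z + 6)) + 337/(21*(z + 5)) + 1/(168*(z - 1)) + 11/(504*(z - 2)).
Integrate each term: A/(z−a) contributes A·log|z−a|.

11*log(z - 2)/504 + log(z - 1)/168 + 337*log(z + 5)/21 - 2763*log(z + 6)/56 + 2539*log(z + 7)/72 + C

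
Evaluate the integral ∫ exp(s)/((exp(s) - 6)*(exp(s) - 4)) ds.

log(exp(s) - 6)/2 - log(exp(s) - 4)/2 + C

Let u = e^s, du = e^s ds.
The integral becomes ∫ du/((u-4)(u-6)); decompose into partial fractions.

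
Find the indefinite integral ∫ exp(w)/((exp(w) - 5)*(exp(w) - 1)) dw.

log(exp(w) - 5)/4 - log(exp(w) - 1)/4 + C

Let u = e^w, du = e^w dw.
The integral becomes ∫ du/((u-5)(u-1)); decompose into partial fractions.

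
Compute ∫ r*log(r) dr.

Use integration by parts with u = log(r), dv = r dr.
Then du = 1/r dr and v = r**2/2.

r**2*log(r)/2 - r**2/4 + C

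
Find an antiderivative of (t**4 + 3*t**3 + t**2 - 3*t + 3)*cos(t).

Use integration by parts with u = t**4 + 3*t**3 + t**2 - 3*t + 3, dv = cos(t) dt, so v = sin(t).
Apply parts 4 times (tabular method): alternate signs, differentiate u down to 0, integrate dv up.

t**4*sin(t) + 3*t**3*sin(t) + 4*t**3*cos(t) - 11*t**2*sin(t) + 9*t**2*cos(t) - 21*t*sin(t) - 22*t*cos(t) + 25*sin(t) - 21*cos(t) + C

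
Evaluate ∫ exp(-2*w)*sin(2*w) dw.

-exp(-2*w)*sin(2*w)/4 - exp(-2*w)*cos(2*w)/4 + C

Let I denote the integral. Integrate by parts with u = sin(2*w), dv = exp(-2*w) dw, so v = -exp(-2*w)/2: I = -exp(-2*w)*sin(2*w)/2 + ∫ exp(-2*w)*cos(2*w) dw.
Apply parts again with u = cos(2*w), dv = exp(-2*w) dw: ∫ exp(-2*w)*cos(2*w) dw = -exp(-2*w)*cos(2*w)/2 − I. Substituting back brings back I: I = -exp(-2*w)*sin(2*w)/2 - exp(-2*w)*cos(2*w)/2 − I.
Solving for I: (1 + 1)·I equals the remaining terms, so I = (1/2)·(-exp(-2*w)*sin(2*w)/2 - exp(-2*w)*cos(2*w)/2).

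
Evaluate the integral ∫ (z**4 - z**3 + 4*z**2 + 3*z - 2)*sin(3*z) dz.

Use integration by parts with u = z**4 - z**3 + 4*z**2 + 3*z - 2, dv = sin(3*z) dz, so v = -cos(3*z)/3.
Apply parts 4 times (tabular method): alternate signs, differentiate u down to 0, integrate dv up.

-z**4*cos(3*z)/3 + 4*z**3*sin(3*z)/9 + z**3*cos(3*z)/3 - z**2*sin(3*z)/3 - 8*z**2*cos(3*z)/9 + 16*z*sin(3*z)/27 - 11*z*cos(3*z)/9 + 11*sin(3*z)/27 + 70*cos(3*z)/81 + C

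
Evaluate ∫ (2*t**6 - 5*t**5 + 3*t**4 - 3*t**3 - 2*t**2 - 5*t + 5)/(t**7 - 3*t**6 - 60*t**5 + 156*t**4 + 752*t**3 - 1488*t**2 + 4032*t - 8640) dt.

1415881*log(t - 6)/1393920 - 3*log(t - 2)/1024 - 7015*log(t + 5)/3509 + 136691*log(t + 6)/46080 + 37*log(t**2 + 4)/3712 - 113*atan(t/2)/18560 - 11515/(4224*t - 25344) + C

Factor the denominator: (t - 6)**2*(t - 2)*(t + 5)*(t + 6)*(t**2 + 4).
Partial-fraction decomposition: (185*t - 113)/(9280*(t**2 + 4)) + 136691/(46080*(t + 6)) - 7015/(3509*(t + 5)) - 3/(1024*(t - 2)) + 1415881/(1393920*(t - 6)) + 11515/(4224*(t - 6)**2).
Integrate each term; A/(t−a) gives A·log|t−a|; the (Bt+D)/(t²+p²) term gives a log and an atan.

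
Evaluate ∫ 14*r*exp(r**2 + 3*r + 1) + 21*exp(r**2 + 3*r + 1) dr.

7*exp(r**2 + 3*r + 1) + C

Let u = r**2 + 3*r + 1, so du = (2*r + 3) dr.
Rewriting, the integral becomes 7·∫ e^u du = 7·e^u.
Substituting back, u = r**2 + 3*r + 1.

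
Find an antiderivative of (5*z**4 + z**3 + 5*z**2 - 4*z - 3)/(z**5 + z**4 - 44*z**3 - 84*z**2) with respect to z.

17*log(z)/588 + 12562*log(z - 7)/5733 - 97*log(z + 2)/144 + 2155*log(z + 6)/624 - 1/(28*z) + C

Factor the denominator: z**2*(z - 7)*(z + 2)*(z + 6).
Partial-fraction decomposition: 2155/(624*(z + 6)) - 97/(144*(z + 2)) + 12562/(5733*(z - 7)) + 17/(588*z) + 1/(28*z**2).
Integrate each term; A/(z−a) gives A·log|z−a|; A/(z−a)² gives −A/(z−a).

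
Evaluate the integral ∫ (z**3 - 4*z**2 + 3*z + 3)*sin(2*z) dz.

Use integration by parts with u = z**3 - 4*z**2 + 3*z + 3, dv = sin(2*z) dz, so v = -cos(2*z)/2.
Apply parts 3 times (tabular method): alternate signs, differentiate u down to 0, integrate dv up.

-z**3*cos(2*z)/2 + 3*z**2*sin(2*z)/4 + 2*z**2*cos(2*z) - 2*z*sin(2*z) - 3*z*cos(2*z)/4 + 3*sin(2*z)/8 - 5*cos(2*z)/2 + C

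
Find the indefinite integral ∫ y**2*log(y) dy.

Use integration by parts with u = log(y), dv = y**2 dy.
Then du = 1/y dy and v = y**3/3.

y**3*log(y)/3 - y**3/9 + C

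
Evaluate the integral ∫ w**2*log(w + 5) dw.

Use integration by parts with u = log(w + 5), dv = w**2 dw.
Then du = 1/(w + 5) dw and v = w**3/3.

w**3*log(w + 5)/3 - w**3/9 + 5*w**2/6 - 25*w/3 + 125*log(w + 5)/3 + C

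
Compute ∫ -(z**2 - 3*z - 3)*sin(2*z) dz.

z**2*cos(2*z)/2 - z*sin(2*z)/2 - 3*z*cos(2*z)/2 + 3*sin(2*z)/4 - 7*cos(2*z)/4 + C

Use integration by parts with u = z**2 - 3*z - 3, dv = -sin(2*z) dz, so v = cos(2*z)/2.
Apply parts 2 times (tabular method): alternate signs, differentiate u down to 0, integrate dv up.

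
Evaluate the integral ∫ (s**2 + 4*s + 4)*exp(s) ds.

Use integration by parts with u = s**2 + 4*s + 4, dv = exp(s) ds, so v = exp(s).
Apply parts 2 times (tabular method): alternate signs, differentiate u down to 0, integrate dv up.

(s**2 + 2*s + 2)*exp(s) + C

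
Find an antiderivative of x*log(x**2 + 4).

x**2*log(x**2 + 4)/2 - x**2/2 + 2*log(x**2 + 4) + C

Let u = x**2 + 4, so du = (2*x) dx.
The integral becomes (1/2)·∫ log(u) du; integrate by parts with u′=log(u), dv′=du.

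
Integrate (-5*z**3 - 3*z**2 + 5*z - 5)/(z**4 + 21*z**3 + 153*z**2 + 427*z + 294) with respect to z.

-2*log(z + 1)/45 - 937*log(z + 6)/5 + 1642*log(z + 7)/9 - 764/(3*z + 21) + C

Factor the denominator: (z + 1)*(z + 6)*(z + 7)**2.
Partial-fraction decomposition: 1642/(9*(z + 7)) + 764/(3*(z + 7)**2) - 937/(5*(z + 6)) - 2/(45*(z + 1)).
Integrate each term; A/(z−a) gives A·log|z−a|; A/(z−a)² gives −A/(z−a).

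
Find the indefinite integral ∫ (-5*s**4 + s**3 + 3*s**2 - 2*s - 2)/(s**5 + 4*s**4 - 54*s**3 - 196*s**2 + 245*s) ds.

Factor the denominator: s*(s - 7)*(s - 1)*(s + 5)*(s + 7).
Partial-fraction decomposition: -12189/(1568*(s + 7)) + 3167/(720*(s + 5)) + 5/(288*(s - 1)) - 11531/(7056*(s - 7)) - 2/(245*s).
Integrate each term: A/(s−a) contributes A·log|s−a|.

-2*log(s)/245 - 11531*log(s - 7)/7056 + 5*log(s - 1)/288 + 3167*log(s + 5)/720 - 12189*log(s + 7)/1568 + C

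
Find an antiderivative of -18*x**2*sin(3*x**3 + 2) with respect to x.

Let u = 3*x**3 + 2, so du = (9*x**2) dx.
Rewriting, the integral becomes -2·∫ sin(u) du = -2·-cos(u).
Substituting back, u = 3*x**3 + 2.

2*cos(3*x**3 + 2) + C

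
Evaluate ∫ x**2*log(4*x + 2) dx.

Use integration by parts with u = log(4*x + 2), dv = x**2 dx.
Then du = 4/(4*x + 2) dx and v = x**3/3.

x**3*log(4*x + 2)/3 - x**3/9 + x**2/12 - x/12 + log(2*x + 1)/24 + C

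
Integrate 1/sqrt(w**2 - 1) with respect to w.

Substitute w = sec(θ), so dw = sec(θ)*tan(θ) dθ and the radical becomes sqrt(w**2 - 1) = tan(θ) by the Pythagorean identity.
Integrate the resulting trig expression in θ, then back-substitute sec(θ) = w, tan(θ) = sqrt(w**2 - 1) (absorbing any constant into C).

log(w + sqrt(w**2 - 1)) + C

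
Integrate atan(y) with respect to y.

Use integration by parts with u = arctan(y), dv = dy.
Then du = 1/(y**2 + 1) dy.

y*atan(y) - log(y**2 + 1)/2 + C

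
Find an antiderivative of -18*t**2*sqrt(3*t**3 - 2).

Let u = 3*t**3 - 2, so du = (9*t**2) dt.
Rewriting, the integral becomes -2·∫ √u du = -2·(2/3)u^(3/2).
Substituting back, u = 3*t**3 - 2.

-4*(3*t**3 - 2)**(3/2)/3 + C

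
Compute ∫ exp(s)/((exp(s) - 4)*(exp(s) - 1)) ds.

log(exp(s) - 4)/3 - log(exp(s) - 1)/3 + C

Let u = e^s, du = e^s ds.
The integral becomes ∫ du/((u-4)(u-1)); decompose into partial fractions.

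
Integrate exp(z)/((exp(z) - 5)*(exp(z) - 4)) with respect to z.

log(exp(z) - 5) - log(exp(z) - 4) + C

Let u = e^z, du = e^z dz.
The integral becomes ∫ du/((u-4)(u-5)); decompose into partial fractions.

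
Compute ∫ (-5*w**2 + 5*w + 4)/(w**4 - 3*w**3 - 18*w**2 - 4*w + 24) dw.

Factor the denominator: (w - 6)*(w - 1)*(w + 2)**2.
Partial-fraction decomposition: 157/(288*(w + 2)) - 13/(12*(w + 2)**2) - 4/(45*(w - 1)) - 73/(160*(w - 6)).
Integrate each term; A/(w−a) gives A·log|w−a|; A/(w−a)² gives −A/(w−a).

-73*log(w - 6)/160 - 4*log(w - 1)/45 + 157*log(w + 2)/288 + 13/(12*w + 24) + C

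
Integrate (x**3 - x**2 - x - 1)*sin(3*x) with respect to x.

Use integration by parts with u = x**3 - x**2 - x - 1, dv = sin(3*x) dx, so v = -cos(3*x)/3.
Apply parts 3 times (tabular method): alternate signs, differentiate u down to 0, integrate dv up.

-x**3*cos(3*x)/3 + x**2*sin(3*x)/3 + x**2*cos(3*x)/3 - 2*x*sin(3*x)/9 + 5*x*cos(3*x)/9 - 5*sin(3*x)/27 + 7*cos(3*x)/27 + C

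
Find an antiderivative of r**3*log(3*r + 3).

Use integration by parts with u = log(3*r + 3), dv = r**3 dr.
Then du = 3/(3*r + 3) dr and v = r**4/4.

r**4*log(3*r + 3)/4 - r**4/16 + r**3/12 - r**2/8 + r/4 - log(r + 1)/4 + C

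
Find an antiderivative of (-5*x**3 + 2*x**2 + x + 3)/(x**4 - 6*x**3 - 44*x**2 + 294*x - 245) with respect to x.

Factor the denominator: (x - 7)*(x - 5)*(x - 1)*(x + 7).
Partial-fraction decomposition: -603/(448*(x + 7)) + 1/(192*(x - 1)) + 189/(32*(x - 5)) - 1607/(168*(x - 7)).
Integrate each term: A/(x−a) contributes A·log|x−a|.

-1607*log(x - 7)/168 + 189*log(x - 5)/32 + log(x - 1)/192 - 603*log(x + 7)/448 + C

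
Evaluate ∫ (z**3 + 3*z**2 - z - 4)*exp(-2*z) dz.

Use integration by parts with u = z**3 + 3*z**2 - z - 4, dv = exp(-2*z) dz, so v = -exp(-2*z)/2.
Apply parts 3 times (tabular method): alternate signs, differentiate u down to 0, integrate dv up.

(-4*z**3 - 18*z**2 - 14*z + 9)*exp(-2*z)/8 + C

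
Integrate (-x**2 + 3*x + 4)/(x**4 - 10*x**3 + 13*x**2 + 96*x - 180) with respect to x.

-7*log(x - 6)/18 + log(x - 5)/4 + log(x - 2)/10 + 7*log(x + 3)/180 + C

Factor the denominator: (x - 6)*(x - 5)*(x - 2)*(x + 3).
Partial-fraction decomposition: 7/(180*(x + 3)) + 1/(10*(x - 2)) + 1/(4*(x - 5)) - 7/(18*(x - 6)).
Integrate each term: A/(x−a) contributes A·log|x−a|.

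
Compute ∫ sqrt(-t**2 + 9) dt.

Substitute t = 3·sin(θ), so dt = 3·cos(θ) dθ and the radical becomes sqrt(-t**2 + 9) = 3·cos(θ) by the Pythagorean identity.
Integrate the resulting trig expression in θ, then back-substitute θ = asin(t/3), sin(θ) = t/3, cos(θ) = sqrt(-t**2 + 9)/3 (absorbing any constant into C).

t*sqrt(-t**2 + 9)/2 + 9*asin(t/3)/2 + C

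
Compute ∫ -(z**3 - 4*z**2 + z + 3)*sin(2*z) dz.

z**3*cos(2*z)/2 - 3*z**2*sin(2*z)/4 - 2*z**2*cos(2*z) + 2*z*sin(2*z) - z*cos(2*z)/4 + sin(2*z)/8 + 5*cos(2*z)/2 + C

Use integration by parts with u = z**3 - 4*z**2 + z + 3, dv = -sin(2*z) dz, so v = cos(2*z)/2.
Apply parts 3 times (tabular method): alternate signs, differentiate u down to 0, integrate dv up.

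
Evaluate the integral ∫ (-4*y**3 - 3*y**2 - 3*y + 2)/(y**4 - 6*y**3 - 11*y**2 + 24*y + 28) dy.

Factor the denominator: (y - 7)*(y - 2)*(y + 1)*(y + 2).
Partial-fraction decomposition: -7/(9*(y + 2)) + 1/(4*(y + 1)) + 4/(5*(y - 2)) - 769/(180*(y - 7)).
Integrate each term: A/(y−a) contributes A·log|y−a|.

-769*log(y - 7)/180 + 4*log(y - 2)/5 + log(y + 1)/4 - 7*log(y + 2)/9 + C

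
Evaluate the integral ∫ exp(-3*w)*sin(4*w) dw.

Let I denote the integral. Integrate by parts with u = sin(4*w), dv = exp(-3*w) dw, so v = -exp(-3*w)/3: I = -exp(-3*w)*sin(4*w)/3 + (4/3)·∫ exp(-3*w)*cos(4*w) dw.
Apply parts again with u = cos(4*w), dv = exp(-3*w) dw: ∫ exp(-3*w)*cos(4*w) dw = -exp(-3*w)*cos(4*w)/3 − (4/3)·I. Substituting back brings back I: I = -exp(-3*w)*sin(4*w)/3 - 4*exp(-3*w)*cos(4*w)/9 − (16/9)·I.
Solving for I: (1 + 16/9)·I equals the remaining terms, so I = (9/25)·(-exp(-3*w)*sin(4*w)/3 - 4*exp(-3*w)*cos(4*w)/9).

-3*exp(-3*w)*sin(4*w)/25 - 4*exp(-3*w)*cos(4*w)/25 + C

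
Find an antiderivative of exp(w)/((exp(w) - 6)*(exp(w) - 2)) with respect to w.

log(exp(w) - 6)/4 - log(exp(w) - 2)/4 + C

Let u = e^w, du = e^w dw.
The integral becomes ∫ du/((u-2)(u-6)); decompose into partial fractions.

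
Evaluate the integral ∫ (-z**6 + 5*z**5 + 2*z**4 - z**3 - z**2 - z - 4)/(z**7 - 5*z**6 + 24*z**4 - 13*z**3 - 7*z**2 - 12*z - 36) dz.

Factor the denominator: (z - 3)**2*(z - 2)*(z + 1)*(z + 2)*(z**2 + 1).
Partial-fraction decomposition: -(7*z + 1)/(100*(z**2 + 1)) - 19/(50*(z + 2)) + 7/(96*(z + 1)) + 11/(6*(z - 2)) - 393/(160*(z - 3)) + 121/(40*(z - 3)**2).
Integrate each term; A/(z−a) gives A·log|z−a|; the (Bz+D)/(z²+p²) term gives a log and an atan.

-393*log(z - 3)/160 + 11*log(z - 2)/6 + 7*log(z + 1)/96 - 19*log(z + 2)/50 - 7*log(z**2 + 1)/200 - atan(z)/100 - 121/(40*z - 120) + C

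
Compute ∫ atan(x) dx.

Use integration by parts with u = arctan(x), dv = dx.
Then du = 1/(x**2 + 1) dx.

x*atan(x) - log(x**2 + 1)/2 + C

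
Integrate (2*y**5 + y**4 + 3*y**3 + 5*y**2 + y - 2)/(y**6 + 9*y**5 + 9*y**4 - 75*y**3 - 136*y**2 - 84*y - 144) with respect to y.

Factor the denominator: (y - 3)*(y + 2)*(y + 4)*(y + 6)*(y**2 + 1).
Partial-fraction decomposition: -3*(93*y - 151)/(15725*(y**2 + 1)) + 3683/(666*(y + 6)) - 955/(238*(y + 4)) + 7/(25*(y + 2)) + 347/(1575*(y - 3)).
Integrate each term; A/(y−a) gives A·log|y−a|; the (By+D)/(y²+p²) term gives a log and an atan.

347*log(y - 3)/1575 + 7*log(y + 2)/25 - 955*log(y + 4)/238 + 3683*log(y + 6)/666 - 279*log(y**2 + 1)/31450 + 453*atan(y)/15725 + C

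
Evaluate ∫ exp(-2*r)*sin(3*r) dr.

-2*exp(-2*r)*sin(3*r)/13 - 3*exp(-2*r)*cos(3*r)/13 + C

Let I denote the integral. Integrate by parts with u = sin(3*r), dv = exp(-2*r) dr, so v = -exp(-2*r)/2: I = -exp(-2*r)*sin(3*r)/2 + (3/2)·∫ exp(-2*r)*cos(3*r) dr.
Apply parts again with u = cos(3*r), dv = exp(-2*r) dr: ∫ exp(-2*r)*cos(3*r) dr = -exp(-2*r)*cos(3*r)/2 − (3/2)·I. Substituting back brings back I: I = -exp(-2*r)*sin(3*r)/2 - 3*exp(-2*r)*cos(3*r)/4 − (9/4)·I.
Solving for I: (1 + 9/4)·I equals the remaining terms, so I = (4/13)·(-exp(-2*r)*sin(3*r)/2 - 3*exp(-2*r)*cos(3*r)/4).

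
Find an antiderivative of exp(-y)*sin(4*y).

-exp(-y)*sin(4*y)/17 - 4*exp(-y)*cos(4*y)/17 + C

Let I denote the integral. Integrate by parts with u = sin(4*y), dv = exp(-y) dy, so v = -exp(-y): I = -exp(-y)*sin(4*y) + 4·∫ exp(-y)*cos(4*y) dy.
Apply parts again with u = cos(4*y), dv = exp(-y) dy: ∫ exp(-y)*cos(4*y) dy = -exp(-y)*cos(4*y) − 4·I. Substituting back brings back I: I = -exp(-y)*sin(4*y) - 4*exp(-y)*cos(4*y) − 16·I.
Solving for I: (1 + 16)·I equals the remaining terms, so I = (1/17)·(-exp(-y)*sin(4*y) - 4*exp(-y)*cos(4*y)).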